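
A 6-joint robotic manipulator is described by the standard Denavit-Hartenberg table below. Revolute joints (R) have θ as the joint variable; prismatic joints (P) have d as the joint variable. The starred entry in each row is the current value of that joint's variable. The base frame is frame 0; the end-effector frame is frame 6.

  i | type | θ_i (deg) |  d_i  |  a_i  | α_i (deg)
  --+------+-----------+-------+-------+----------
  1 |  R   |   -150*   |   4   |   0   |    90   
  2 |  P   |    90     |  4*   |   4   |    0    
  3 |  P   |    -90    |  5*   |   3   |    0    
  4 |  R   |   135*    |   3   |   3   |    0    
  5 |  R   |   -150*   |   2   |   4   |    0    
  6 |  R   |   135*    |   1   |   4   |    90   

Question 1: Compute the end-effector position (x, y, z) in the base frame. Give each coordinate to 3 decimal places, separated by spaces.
-9.875 11.619 12.550

after link 1: o_1 = (0.0000, 0.0000, 4.0000)
after link 2: o_2 = (-2.0000, 3.4641, 8.0000)
after link 3: o_3 = (-7.0981, 6.2942, 8.0000)
after link 4: o_4 = (-6.7610, 9.9530, 10.1213)
after link 5: o_5 = (-11.1070, 9.7532, 9.0860)
after link 6: o_6 = (-9.8750, 11.6192, 12.5501)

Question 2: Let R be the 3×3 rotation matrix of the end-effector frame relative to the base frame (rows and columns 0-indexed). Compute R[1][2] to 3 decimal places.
-0.433

End-effector z-axis (col 2 of R) = (-0.7500,-0.4330,0.5000)
R[1][2] = -0.4330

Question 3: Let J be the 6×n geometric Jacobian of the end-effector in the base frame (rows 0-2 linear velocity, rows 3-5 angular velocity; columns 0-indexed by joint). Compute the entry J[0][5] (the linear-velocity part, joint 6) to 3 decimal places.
axis z_5 = (-0.5000,0.8660,0.0000); lever o_n−o_5 = (1.2321,1.8660,3.4641)
cross product → J_v[:, 5] = (3.0000,1.7321,-2.0000)
J_ω[:, 5] = z_5
entry J[0][5] = 3.0000

3.000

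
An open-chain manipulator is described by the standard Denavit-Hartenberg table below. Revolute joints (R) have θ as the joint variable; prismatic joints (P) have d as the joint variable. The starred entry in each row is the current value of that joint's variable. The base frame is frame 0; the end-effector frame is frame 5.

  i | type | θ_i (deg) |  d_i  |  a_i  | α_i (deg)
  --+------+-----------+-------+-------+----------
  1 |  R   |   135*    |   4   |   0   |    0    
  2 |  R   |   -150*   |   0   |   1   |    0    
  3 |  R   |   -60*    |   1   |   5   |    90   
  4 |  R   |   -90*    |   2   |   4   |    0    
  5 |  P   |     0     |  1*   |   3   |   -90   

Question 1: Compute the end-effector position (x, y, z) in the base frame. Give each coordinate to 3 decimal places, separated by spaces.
-0.638 -5.865 -2.000

after link 1: o_1 = (0.0000, 0.0000, 4.0000)
after link 2: o_2 = (0.9659, -0.2588, 4.0000)
after link 3: o_3 = (2.2600, -5.0884, 5.0000)
after link 4: o_4 = (0.3282, -5.6061, 1.0000)
after link 5: o_5 = (-0.6378, -5.8649, -2.0000)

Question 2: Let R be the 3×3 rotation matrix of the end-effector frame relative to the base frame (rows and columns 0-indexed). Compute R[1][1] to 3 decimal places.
0.259

End-effector y-axis (col 1 of R) = (0.9659,0.2588,-0.0000)
R[1][1] = 0.2588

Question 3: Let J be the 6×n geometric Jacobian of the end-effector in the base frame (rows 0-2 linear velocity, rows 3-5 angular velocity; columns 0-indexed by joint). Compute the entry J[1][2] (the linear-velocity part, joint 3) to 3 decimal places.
-1.604

axis z_2 = (0.0000,0.0000,1.0000); lever o_n−o_2 = (-1.6037,-5.6061,-6.0000)
cross product → J_v[:, 2] = (5.6061,-1.6037,0.0000)
J_ω[:, 2] = z_2
entry J[1][2] = -1.6037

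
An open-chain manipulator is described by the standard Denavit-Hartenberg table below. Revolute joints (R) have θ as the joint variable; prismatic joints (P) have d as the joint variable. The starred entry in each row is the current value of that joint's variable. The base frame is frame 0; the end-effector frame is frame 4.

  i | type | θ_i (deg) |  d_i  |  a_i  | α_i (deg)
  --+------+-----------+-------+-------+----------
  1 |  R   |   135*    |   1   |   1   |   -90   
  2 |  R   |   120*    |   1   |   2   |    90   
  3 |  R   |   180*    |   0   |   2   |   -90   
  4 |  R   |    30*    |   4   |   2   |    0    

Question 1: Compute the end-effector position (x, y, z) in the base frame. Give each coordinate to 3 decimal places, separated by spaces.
1.414 2.828 3.000

after link 1: o_1 = (-0.7071, 0.7071, 1.0000)
after link 2: o_2 = (-0.7071, -0.7071, -0.7321)
after link 3: o_3 = (-1.4142, -0.0000, 1.0000)
after link 4: o_4 = (1.4142, 2.8284, 3.0000)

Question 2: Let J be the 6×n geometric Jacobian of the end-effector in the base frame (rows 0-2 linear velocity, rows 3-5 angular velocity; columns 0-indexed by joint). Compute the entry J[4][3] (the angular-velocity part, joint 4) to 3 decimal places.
0.707

axis z_3 = (0.7071,0.7071,-0.0000); lever o_n−o_3 = (2.8284,2.8284,2.0000)
cross product → J_v[:, 3] = (1.4142,-1.4142,0.0000)
J_ω[:, 3] = z_3
entry J[4][3] = 0.7071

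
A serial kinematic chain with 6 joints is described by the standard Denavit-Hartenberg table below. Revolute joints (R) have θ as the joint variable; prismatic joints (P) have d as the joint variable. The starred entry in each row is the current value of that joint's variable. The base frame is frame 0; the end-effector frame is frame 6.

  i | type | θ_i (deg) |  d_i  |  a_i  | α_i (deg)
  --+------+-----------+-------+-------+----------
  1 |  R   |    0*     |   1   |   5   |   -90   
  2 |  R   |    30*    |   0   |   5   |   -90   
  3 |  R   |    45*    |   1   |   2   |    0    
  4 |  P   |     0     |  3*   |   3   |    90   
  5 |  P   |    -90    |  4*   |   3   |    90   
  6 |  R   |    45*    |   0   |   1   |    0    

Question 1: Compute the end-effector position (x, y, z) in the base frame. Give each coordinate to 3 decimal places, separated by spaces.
15.128 -0.207 -5.186

after link 1: o_1 = (5.0000, 0.0000, 1.0000)
after link 2: o_2 = (9.3301, 0.0000, -1.5000)
after link 3: o_3 = (10.0549, -1.4142, -3.0731)
after link 4: o_4 = (10.3920, -3.5355, -6.7319)
after link 5: o_5 = (14.3415, -0.7071, -5.5480)
after link 6: o_6 = (15.1280, -0.2071, -5.1856)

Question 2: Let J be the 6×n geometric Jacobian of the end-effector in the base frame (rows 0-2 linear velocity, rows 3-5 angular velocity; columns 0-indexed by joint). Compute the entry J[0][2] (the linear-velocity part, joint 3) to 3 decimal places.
-0.179

axis z_2 = (-0.5000,0.0000,-0.8660); lever o_n−o_2 = (5.7979,-0.2071,-3.6856)
cross product → J_v[:, 2] = (-0.1794,-6.8640,0.1036)
J_ω[:, 2] = z_2
entry J[0][2] = -0.1794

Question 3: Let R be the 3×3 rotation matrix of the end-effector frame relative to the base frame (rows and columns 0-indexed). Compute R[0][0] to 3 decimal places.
0.787

End-effector x-axis (col 0 of R) = (0.7866,0.5000,0.3624)
R[0][0] = 0.7866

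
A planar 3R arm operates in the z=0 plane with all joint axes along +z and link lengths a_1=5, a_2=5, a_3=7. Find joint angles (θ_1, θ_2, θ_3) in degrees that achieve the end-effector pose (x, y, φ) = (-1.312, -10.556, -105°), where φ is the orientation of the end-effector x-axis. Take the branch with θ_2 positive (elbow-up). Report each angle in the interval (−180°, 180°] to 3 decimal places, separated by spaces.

-149.995 134.994 -90.000

wrist centre = target − a_3·(cos φ, sin φ) = (0.4997, -3.7945)
cos θ_2 = (14.6481−5²−5²)/(2·5·5) = -0.7070; θ_2 = 134.9944° (elbow-up)
β = atan2(-3.7945,0.4997) = -82.4974°; ψ = atan2(3.5359,1.4648) = 67.4972°
θ_1 = β − ψ = -149.9946°
θ_3 = φ − θ_1 − θ_2 = -89.9998° (wrapped to (-180°,180°])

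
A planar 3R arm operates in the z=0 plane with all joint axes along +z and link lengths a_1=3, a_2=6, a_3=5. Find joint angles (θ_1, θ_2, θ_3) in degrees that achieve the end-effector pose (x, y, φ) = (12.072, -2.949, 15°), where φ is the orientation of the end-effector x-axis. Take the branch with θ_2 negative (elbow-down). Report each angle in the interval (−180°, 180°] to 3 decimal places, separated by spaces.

-0.004 -45.000 60.004

wrist centre = target − a_3·(cos φ, sin φ) = (7.2424, -4.2431)
cos θ_2 = (70.4558−3²−6²)/(2·3·6) = 0.7071; θ_2 = -45.0001° (elbow-down)
β = atan2(-4.2431,7.2424) = -30.3648°; ψ = atan2(-4.2426,7.2426) = -30.3613°
θ_1 = β − ψ = -0.0035°
θ_3 = φ − θ_1 − θ_2 = 60.0036° (wrapped to (-180°,180°])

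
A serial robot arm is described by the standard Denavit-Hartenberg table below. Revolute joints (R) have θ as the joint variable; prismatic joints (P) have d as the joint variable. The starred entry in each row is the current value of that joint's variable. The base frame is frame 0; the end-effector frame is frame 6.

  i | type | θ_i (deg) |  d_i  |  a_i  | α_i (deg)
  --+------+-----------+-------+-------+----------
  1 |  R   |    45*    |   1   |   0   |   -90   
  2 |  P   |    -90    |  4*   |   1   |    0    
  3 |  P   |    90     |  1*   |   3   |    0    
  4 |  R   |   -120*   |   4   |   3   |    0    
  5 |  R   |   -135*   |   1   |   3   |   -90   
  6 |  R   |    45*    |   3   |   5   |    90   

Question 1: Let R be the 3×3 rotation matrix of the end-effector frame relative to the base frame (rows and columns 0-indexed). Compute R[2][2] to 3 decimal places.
End-effector z-axis (col 2 of R) = (-0.6294,0.3706,-0.6830)
R[2][2] = -0.6830

-0.683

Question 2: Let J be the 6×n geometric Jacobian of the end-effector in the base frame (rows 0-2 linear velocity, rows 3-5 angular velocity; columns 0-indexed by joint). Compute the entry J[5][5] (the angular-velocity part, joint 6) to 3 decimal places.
axis z_5 = (-0.6830,-0.6830,0.2588); lever o_n−o_5 = (-0.1961,-5.1961,-2.6386)
cross product → J_v[:, 5] = (3.1470,-1.8530,3.4151)
J_ω[:, 5] = z_5
entry J[5][5] = 0.2588

0.259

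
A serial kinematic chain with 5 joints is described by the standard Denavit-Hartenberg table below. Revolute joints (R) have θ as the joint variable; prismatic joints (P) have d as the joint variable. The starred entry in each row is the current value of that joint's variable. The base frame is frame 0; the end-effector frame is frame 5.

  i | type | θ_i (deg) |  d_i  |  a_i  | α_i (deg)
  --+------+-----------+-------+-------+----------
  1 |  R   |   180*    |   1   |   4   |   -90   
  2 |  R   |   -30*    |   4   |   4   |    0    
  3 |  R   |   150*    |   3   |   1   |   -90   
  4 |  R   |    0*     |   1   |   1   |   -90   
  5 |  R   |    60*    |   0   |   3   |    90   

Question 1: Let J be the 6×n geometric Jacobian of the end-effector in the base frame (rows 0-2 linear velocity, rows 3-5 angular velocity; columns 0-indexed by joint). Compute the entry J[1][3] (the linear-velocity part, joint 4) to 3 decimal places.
2.500

axis z_3 = (0.8660,-0.0000,0.5000); lever o_n−o_3 = (-0.1340,0.0000,-2.9641)
cross product → J_v[:, 3] = (0.0000,2.5000,-0.0000)
J_ω[:, 3] = z_3
entry J[1][3] = 2.5000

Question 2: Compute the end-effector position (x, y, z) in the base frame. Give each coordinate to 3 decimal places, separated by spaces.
after link 1: o_1 = (-4.0000, 0.0000, 1.0000)
after link 2: o_2 = (-7.4641, -4.0000, 3.0000)
after link 3: o_3 = (-6.9641, -7.0000, 2.1340)
after link 4: o_4 = (-5.5981, -7.0000, 1.7679)
after link 5: o_5 = (-7.0981, -7.0000, -0.8301)

-7.098 -7.000 -0.830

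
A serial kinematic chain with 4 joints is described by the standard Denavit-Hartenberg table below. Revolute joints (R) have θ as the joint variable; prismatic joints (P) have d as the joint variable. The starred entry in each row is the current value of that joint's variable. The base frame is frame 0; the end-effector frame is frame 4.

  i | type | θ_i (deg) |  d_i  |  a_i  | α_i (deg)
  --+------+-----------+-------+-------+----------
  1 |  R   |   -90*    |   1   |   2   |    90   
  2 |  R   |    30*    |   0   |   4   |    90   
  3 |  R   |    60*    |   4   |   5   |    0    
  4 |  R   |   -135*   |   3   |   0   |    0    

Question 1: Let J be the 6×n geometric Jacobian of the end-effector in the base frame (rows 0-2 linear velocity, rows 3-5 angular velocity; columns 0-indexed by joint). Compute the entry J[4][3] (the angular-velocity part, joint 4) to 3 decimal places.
axis z_3 = (-0.0000,-0.5000,-0.8660); lever o_n−o_3 = (0.0000,-1.5000,-2.5981)
cross product → J_v[:, 3] = (-0.0000,-0.0000,0.0000)
J_ω[:, 3] = z_3
entry J[4][3] = -0.5000

-0.500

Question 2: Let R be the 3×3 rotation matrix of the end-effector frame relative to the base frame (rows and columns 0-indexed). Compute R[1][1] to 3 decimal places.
-0.837

End-effector y-axis (col 1 of R) = (-0.2588,-0.8365,0.4830)
R[1][1] = -0.8365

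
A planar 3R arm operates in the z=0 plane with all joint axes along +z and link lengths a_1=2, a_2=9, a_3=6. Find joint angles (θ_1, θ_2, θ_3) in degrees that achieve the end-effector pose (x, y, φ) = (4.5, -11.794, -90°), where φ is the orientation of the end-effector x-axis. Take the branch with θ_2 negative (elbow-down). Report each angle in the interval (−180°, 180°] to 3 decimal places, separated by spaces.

90.011 -150.008 -30.003

wrist centre = target − a_3·(cos φ, sin φ) = (4.5000, -5.7940)
cos θ_2 = (53.8204−2²−9²)/(2·2·9) = -0.8661; θ_2 = -150.0084° (elbow-down)
β = atan2(-5.7940,4.5000) = -52.1647°; ψ = atan2(-4.4989,-5.7949) = -142.1761°
θ_1 = β − ψ = 90.0113°
θ_3 = φ − θ_1 − θ_2 = -30.0029° (wrapped to (-180°,180°])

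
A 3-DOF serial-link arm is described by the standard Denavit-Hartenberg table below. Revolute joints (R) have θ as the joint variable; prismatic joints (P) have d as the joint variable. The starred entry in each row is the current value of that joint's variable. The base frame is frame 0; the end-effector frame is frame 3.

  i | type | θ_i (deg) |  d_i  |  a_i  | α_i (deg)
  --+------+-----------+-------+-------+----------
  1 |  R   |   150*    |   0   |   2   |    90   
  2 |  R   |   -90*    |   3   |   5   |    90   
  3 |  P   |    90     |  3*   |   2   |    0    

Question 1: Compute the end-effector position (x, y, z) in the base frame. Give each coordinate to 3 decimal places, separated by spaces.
after link 1: o_1 = (-1.7321, 1.0000, 0.0000)
after link 2: o_2 = (-0.2321, 3.5981, -5.0000)
after link 3: o_3 = (3.3660, 3.8301, -5.0000)

3.366 3.830 -5.000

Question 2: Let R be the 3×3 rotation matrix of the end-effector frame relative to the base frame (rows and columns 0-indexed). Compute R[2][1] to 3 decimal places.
1.000

End-effector y-axis (col 1 of R) = (0.0000,-0.0000,1.0000)
R[2][1] = 1.0000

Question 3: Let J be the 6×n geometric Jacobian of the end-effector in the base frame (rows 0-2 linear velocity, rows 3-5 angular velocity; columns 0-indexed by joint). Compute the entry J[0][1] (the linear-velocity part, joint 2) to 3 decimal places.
axis z_1 = (0.5000,0.8660,0.0000); lever o_n−o_1 = (5.0981,2.8301,-5.0000)
cross product → J_v[:, 1] = (-4.3301,2.5000,-3.0000)
J_ω[:, 1] = z_1
entry J[0][1] = -4.3301

-4.330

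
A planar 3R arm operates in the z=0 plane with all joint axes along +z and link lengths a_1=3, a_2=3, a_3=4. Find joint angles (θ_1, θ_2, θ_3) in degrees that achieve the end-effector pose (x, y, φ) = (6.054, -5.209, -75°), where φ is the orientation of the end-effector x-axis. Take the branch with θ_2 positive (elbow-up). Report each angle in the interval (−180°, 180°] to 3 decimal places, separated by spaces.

-45.010 60.010 -89.999

wrist centre = target − a_3·(cos φ, sin φ) = (5.0187, -1.3453)
cos θ_2 = (26.9974−3²−3²)/(2·3·3) = 0.4999; θ_2 = 60.0095° (elbow-up)
β = atan2(-1.3453,5.0187) = -15.0057°; ψ = atan2(2.5983,4.4996) = 30.0048°
θ_1 = β − ψ = -45.0104°
θ_3 = φ − θ_1 − θ_2 = -89.9991° (wrapped to (-180°,180°])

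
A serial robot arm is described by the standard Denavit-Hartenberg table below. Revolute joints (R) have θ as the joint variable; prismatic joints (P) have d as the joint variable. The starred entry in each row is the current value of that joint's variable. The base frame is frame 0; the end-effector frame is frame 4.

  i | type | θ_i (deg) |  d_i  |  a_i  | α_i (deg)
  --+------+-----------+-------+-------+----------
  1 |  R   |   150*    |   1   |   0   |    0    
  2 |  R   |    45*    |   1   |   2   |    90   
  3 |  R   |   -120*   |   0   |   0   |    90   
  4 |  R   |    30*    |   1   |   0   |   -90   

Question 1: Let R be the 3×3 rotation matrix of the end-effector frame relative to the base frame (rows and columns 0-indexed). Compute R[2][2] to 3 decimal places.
End-effector z-axis (col 2 of R) = (-0.4656,0.7718,0.4330)
R[2][2] = 0.4330

0.433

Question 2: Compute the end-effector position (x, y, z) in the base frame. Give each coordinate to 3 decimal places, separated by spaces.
after link 1: o_1 = (0.0000, 0.0000, 1.0000)
after link 2: o_2 = (-1.9319, -0.5176, 2.0000)
after link 3: o_3 = (-1.9319, -0.5176, 2.0000)
after link 4: o_4 = (-1.0953, -0.2935, 2.5000)

-1.095 -0.293 2.500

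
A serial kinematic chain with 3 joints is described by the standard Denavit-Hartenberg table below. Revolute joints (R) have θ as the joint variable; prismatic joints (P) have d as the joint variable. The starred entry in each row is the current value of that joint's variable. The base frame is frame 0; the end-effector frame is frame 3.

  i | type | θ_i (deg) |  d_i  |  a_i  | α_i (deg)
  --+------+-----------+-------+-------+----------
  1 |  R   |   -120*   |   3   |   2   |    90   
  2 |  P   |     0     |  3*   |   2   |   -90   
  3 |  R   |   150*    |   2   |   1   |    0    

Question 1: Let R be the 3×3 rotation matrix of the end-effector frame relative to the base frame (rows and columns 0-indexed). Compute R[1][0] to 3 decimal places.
0.500

End-effector x-axis (col 0 of R) = (0.8660,0.5000,0.0000)
R[1][0] = 0.5000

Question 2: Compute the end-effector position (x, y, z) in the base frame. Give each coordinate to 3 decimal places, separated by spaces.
after link 1: o_1 = (-1.0000, -1.7321, 3.0000)
after link 2: o_2 = (-4.5981, -1.9641, 3.0000)
after link 3: o_3 = (-3.7321, -1.4641, 5.0000)

-3.732 -1.464 5.000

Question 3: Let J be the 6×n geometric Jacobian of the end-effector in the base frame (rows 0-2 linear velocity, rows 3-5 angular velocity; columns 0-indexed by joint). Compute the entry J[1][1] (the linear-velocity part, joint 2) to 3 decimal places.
prismatic axis z_1 = (-0.8660,0.5000,0.0000)
J_v[:, 1] = z_1; J_ω[:, 1] = (0,0,0)
entry J[1][1] = 0.5000

0.500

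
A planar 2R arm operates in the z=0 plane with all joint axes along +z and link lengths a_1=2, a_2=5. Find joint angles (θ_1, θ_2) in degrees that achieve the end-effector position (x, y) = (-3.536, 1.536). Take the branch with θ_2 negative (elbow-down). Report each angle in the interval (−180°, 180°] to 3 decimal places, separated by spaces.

-90.027 -134.981

cos θ_2 = (14.8626−2²−5²)/(2·2·5) = -0.7069; θ_2 = -134.9808° (elbow-down)
β = atan2(1.5360,-3.5360) = 156.5204°; ψ = atan2(-3.5367,-1.5344) = -113.4529°
θ_1 = β − ψ = 269.9733°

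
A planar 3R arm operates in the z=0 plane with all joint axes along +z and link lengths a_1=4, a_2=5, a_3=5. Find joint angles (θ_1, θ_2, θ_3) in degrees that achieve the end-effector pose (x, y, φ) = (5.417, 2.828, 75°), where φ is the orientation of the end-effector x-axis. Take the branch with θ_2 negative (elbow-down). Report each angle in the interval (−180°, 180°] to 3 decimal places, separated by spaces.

wrist centre = target − a_3·(cos φ, sin φ) = (4.1229, -2.0016)
cos θ_2 = (21.0049−4²−5²)/(2·4·5) = -0.4999; θ_2 = -119.9920° (elbow-down)
β = atan2(-2.0016,4.1229) = -25.8961°; ψ = atan2(-4.3305,1.5006) = -70.8876°
θ_1 = β − ψ = 44.9915°
θ_3 = φ − θ_1 − θ_2 = 150.0004° (wrapped to (-180°,180°])

44.992 -119.992 150.000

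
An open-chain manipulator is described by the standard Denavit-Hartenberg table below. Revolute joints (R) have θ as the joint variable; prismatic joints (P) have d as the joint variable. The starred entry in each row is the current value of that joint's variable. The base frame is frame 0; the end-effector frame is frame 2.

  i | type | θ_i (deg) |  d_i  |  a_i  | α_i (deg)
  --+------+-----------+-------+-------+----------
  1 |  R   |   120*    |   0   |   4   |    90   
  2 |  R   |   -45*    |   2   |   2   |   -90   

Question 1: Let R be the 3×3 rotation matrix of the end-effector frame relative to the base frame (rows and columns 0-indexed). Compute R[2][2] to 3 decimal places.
End-effector z-axis (col 2 of R) = (-0.3536,0.6124,0.7071)
R[2][2] = 0.7071

0.707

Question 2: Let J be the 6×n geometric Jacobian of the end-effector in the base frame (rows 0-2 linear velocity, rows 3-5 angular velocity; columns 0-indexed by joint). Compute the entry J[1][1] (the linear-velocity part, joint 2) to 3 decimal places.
axis z_1 = (0.8660,0.5000,0.0000); lever o_n−o_1 = (1.0249,2.2247,-1.4142)
cross product → J_v[:, 1] = (-0.7071,1.2247,1.4142)
J_ω[:, 1] = z_1
entry J[1][1] = 1.2247

1.225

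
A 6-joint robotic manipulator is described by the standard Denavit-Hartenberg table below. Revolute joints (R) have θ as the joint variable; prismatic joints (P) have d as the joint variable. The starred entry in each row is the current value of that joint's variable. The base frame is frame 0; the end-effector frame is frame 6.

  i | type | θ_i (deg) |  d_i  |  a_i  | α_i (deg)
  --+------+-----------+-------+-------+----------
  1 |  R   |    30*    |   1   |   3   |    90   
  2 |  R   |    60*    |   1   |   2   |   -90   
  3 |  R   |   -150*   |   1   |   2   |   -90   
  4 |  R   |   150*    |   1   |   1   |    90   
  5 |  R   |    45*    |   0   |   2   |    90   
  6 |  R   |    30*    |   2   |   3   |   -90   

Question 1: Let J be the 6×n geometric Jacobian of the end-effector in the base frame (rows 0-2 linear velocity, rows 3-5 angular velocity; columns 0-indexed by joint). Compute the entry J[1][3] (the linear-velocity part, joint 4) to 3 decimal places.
axis z_3 = (0.6495,-0.6250,0.4330); lever o_n−o_3 = (5.4612,2.7157,2.2800)
cross product → J_v[:, 3] = (-2.6009,0.8839,5.1771)
J_ω[:, 3] = z_3
entry J[1][3] = 0.8839

0.884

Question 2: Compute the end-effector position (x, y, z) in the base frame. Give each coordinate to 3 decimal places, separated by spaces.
after link 1: o_1 = (2.5981, 1.5000, 1.0000)
after link 2: o_2 = (3.9641, 1.1340, 2.7321)
after link 3: o_3 = (2.9641, -0.5981, 1.7321)
after link 4: o_4 = (4.0969, -0.4441, 2.5646)
after link 5: o_5 = (5.6989, -0.2263, 3.7420)
after link 6: o_6 = (8.4253, 2.1176, 4.0120)

8.425 2.118 4.012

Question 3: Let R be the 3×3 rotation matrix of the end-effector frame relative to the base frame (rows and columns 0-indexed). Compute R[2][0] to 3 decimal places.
0.106

End-effector x-axis (col 0 of R) = (0.9872,0.1194,0.1058)
R[2][0] = 0.1058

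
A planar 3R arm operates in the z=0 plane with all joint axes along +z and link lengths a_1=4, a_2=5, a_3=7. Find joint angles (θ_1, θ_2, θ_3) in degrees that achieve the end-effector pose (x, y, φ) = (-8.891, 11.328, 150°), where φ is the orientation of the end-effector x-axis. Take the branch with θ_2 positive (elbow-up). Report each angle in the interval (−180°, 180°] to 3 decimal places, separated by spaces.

84.728 45.009 20.263

wrist centre = target − a_3·(cos φ, sin φ) = (-2.8288, 7.8280)
cos θ_2 = (69.2798−4²−5²)/(2·4·5) = 0.7070; θ_2 = 45.0090° (elbow-up)
β = atan2(7.8280,-2.8288) = 109.8685°; ψ = atan2(3.5361,7.5350) = 25.1402°
θ_1 = β − ψ = 84.7282°
θ_3 = φ − θ_1 − θ_2 = 20.2627° (wrapped to (-180°,180°])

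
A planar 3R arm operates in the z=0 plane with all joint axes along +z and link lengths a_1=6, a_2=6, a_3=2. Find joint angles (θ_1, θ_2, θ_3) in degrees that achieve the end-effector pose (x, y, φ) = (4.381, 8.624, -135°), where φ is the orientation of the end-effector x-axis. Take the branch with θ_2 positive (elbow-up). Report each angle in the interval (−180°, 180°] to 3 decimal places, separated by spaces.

44.999 30.006 149.996

wrist centre = target − a_3·(cos φ, sin φ) = (5.7952, 10.0382)
cos θ_2 = (134.3502−6²−6²)/(2·6·6) = 0.8660; θ_2 = 30.0057° (elbow-up)
β = atan2(10.0382,5.7952) = 60.0015°; ψ = atan2(3.0005,11.1959) = 15.0029°
θ_1 = β − ψ = 44.9986°
θ_3 = φ − θ_1 − θ_2 = 149.9956° (wrapped to (-180°,180°])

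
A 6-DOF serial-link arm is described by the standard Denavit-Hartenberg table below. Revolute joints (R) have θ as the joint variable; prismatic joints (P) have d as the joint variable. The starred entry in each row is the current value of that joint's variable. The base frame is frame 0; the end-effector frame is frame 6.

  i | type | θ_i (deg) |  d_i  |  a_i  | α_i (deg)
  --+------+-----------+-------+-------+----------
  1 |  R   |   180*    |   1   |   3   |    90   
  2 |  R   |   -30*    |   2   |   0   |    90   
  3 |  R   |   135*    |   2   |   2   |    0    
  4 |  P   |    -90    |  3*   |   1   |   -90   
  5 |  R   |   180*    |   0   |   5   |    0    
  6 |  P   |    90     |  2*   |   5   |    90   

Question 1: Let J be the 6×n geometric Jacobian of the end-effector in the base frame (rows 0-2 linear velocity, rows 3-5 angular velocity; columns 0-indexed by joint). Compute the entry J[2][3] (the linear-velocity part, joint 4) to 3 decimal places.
prismatic axis z_3 = (0.5000,0.0000,-0.8660)
J_v[:, 3] = z_3; J_ω[:, 3] = (0,0,0)
entry J[2][3] = -0.8660

-0.866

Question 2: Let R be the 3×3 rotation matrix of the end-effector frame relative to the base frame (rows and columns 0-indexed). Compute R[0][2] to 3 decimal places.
End-effector z-axis (col 2 of R) = (0.6124,-0.7071,0.3536)
R[0][2] = 0.6124

0.612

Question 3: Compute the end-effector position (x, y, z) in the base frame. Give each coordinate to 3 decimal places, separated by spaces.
after link 1: o_1 = (-3.0000, 0.0000, 1.0000)
after link 2: o_2 = (-3.0000, 2.0000, 1.0000)
after link 3: o_3 = (-0.7753, 3.4142, -0.0249)
after link 4: o_4 = (0.1124, 4.1213, -2.9766)
after link 5: o_5 = (3.1742, 0.5858, -1.2088)
after link 6: o_6 = (6.8990, 2.0000, -4.8318)

6.899 2.000 -4.832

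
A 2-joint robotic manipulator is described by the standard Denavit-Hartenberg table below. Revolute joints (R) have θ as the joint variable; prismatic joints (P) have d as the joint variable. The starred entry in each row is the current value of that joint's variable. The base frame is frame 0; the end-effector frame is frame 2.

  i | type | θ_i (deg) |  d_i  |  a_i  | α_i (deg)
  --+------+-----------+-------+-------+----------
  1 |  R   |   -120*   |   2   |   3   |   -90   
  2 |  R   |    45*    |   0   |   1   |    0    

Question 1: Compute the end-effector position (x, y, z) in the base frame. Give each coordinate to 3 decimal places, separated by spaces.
after link 1: o_1 = (-1.5000, -2.5981, 2.0000)
after link 2: o_2 = (-1.8536, -3.2104, 1.2929)

-1.854 -3.210 1.293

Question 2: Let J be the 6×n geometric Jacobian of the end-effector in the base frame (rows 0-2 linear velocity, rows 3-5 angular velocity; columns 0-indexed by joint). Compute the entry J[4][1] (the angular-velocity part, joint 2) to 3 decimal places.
axis z_1 = (0.8660,-0.5000,0.0000); lever o_n−o_1 = (-0.3536,-0.6124,-0.7071)
cross product → J_v[:, 1] = (0.3536,0.6124,-0.7071)
J_ω[:, 1] = z_1
entry J[4][1] = -0.5000

-0.500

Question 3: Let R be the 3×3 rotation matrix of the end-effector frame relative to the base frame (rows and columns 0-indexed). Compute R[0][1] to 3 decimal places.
End-effector y-axis (col 1 of R) = (0.3536,0.6124,-0.7071)
R[0][1] = 0.3536

0.354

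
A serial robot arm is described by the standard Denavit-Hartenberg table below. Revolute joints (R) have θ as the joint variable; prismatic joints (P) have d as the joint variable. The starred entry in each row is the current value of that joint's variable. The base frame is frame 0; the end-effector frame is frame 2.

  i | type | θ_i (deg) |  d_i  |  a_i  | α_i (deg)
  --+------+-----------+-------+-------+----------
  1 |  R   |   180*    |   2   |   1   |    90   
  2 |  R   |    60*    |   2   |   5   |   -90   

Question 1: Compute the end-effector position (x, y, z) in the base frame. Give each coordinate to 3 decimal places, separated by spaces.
after link 1: o_1 = (-1.0000, 0.0000, 2.0000)
after link 2: o_2 = (-3.5000, 2.0000, 6.3301)

-3.500 2.000 6.330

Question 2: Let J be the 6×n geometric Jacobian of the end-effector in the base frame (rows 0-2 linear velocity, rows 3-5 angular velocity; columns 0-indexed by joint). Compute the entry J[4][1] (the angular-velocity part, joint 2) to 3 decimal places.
axis z_1 = (0.0000,1.0000,0.0000); lever o_n−o_1 = (-2.5000,2.0000,4.3301)
cross product → J_v[:, 1] = (4.3301,-0.0000,2.5000)
J_ω[:, 1] = z_1
entry J[4][1] = 1.0000

1.000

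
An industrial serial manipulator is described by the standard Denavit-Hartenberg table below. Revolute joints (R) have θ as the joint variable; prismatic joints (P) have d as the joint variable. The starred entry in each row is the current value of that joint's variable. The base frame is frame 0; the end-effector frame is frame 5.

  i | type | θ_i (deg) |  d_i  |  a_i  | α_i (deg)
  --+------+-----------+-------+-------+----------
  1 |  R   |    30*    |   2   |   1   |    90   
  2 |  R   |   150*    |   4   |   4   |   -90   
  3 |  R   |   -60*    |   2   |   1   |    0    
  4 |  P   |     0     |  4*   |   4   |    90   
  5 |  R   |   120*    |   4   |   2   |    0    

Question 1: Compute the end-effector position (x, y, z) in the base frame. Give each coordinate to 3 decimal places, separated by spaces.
0.348 -10.727 -3.428

after link 1: o_1 = (0.8660, 0.5000, 2.0000)
after link 2: o_2 = (-0.1340, -4.6962, 4.0000)
after link 3: o_3 = (-0.9420, -6.1627, 2.5179)
after link 4: o_4 = (-2.4420, -11.0287, 0.0538)
after link 5: o_5 = (0.3481, -10.7272, -3.4282)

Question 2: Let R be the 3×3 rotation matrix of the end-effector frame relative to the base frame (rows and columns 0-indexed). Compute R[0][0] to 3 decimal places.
End-effector x-axis (col 0 of R) = (-0.4040,0.2667,-0.8750)
R[0][0] = -0.4040

-0.404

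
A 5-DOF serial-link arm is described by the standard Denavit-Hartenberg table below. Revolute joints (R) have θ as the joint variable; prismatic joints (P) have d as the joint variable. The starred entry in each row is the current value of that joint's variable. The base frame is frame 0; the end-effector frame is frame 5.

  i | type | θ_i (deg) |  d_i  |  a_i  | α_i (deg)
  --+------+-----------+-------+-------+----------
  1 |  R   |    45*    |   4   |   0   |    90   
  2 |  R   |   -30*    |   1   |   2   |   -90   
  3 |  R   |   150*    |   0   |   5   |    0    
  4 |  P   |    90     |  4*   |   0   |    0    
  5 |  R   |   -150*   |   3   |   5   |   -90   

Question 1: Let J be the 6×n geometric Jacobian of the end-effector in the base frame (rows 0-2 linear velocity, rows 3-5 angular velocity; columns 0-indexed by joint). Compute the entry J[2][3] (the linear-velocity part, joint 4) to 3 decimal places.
prismatic axis z_3 = (0.3536,0.3536,0.8660)
J_v[:, 3] = z_3; J_ω[:, 3] = (0,0,0)
entry J[2][3] = 0.8660

0.866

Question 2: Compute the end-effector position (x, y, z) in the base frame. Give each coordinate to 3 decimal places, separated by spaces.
-3.548 5.644 11.227

after link 1: o_1 = (0.0000, 0.0000, 4.0000)
after link 2: o_2 = (1.9319, 0.5176, 3.0000)
after link 3: o_3 = (-2.4876, -0.3662, 5.1651)
after link 4: o_4 = (-1.0734, 1.0480, 8.6292)
after link 5: o_5 = (-3.5482, 5.6442, 11.2272)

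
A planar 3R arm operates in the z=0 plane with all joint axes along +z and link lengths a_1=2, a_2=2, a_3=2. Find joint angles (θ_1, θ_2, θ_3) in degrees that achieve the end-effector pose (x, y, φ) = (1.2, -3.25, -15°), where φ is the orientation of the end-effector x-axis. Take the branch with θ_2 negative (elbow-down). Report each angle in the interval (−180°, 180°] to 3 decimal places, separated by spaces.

-60.000 -89.990 134.989

wrist centre = target − a_3·(cos φ, sin φ) = (-0.7319, -2.7324)
cos θ_2 = (8.0014−2²−2²)/(2·2·2) = 0.0002; θ_2 = -89.9899° (elbow-down)
β = atan2(-2.7324,-0.7319) = -104.9945°; ψ = atan2(-2.0000,2.0004) = -44.9950°
θ_1 = β − ψ = -59.9995°
θ_3 = φ − θ_1 − θ_2 = 134.9894° (wrapped to (-180°,180°])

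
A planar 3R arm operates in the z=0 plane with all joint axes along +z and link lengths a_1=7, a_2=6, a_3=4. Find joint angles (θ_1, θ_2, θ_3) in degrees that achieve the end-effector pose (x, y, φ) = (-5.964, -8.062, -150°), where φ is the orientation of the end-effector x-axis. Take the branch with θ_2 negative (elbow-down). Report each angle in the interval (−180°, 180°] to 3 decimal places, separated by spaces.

-59.999 -120.002 30.001

wrist centre = target − a_3·(cos φ, sin φ) = (-2.4999, -6.0620)
cos θ_2 = (42.9973−7²−6²)/(2·7·6) = -0.5000; θ_2 = -120.0021° (elbow-down)
β = atan2(-6.0620,-2.4999) = -112.4107°; ψ = atan2(-5.1960,3.9998) = -52.4116°
θ_1 = β − ψ = -59.9990°
θ_3 = φ − θ_1 − θ_2 = 30.0011° (wrapped to (-180°,180°])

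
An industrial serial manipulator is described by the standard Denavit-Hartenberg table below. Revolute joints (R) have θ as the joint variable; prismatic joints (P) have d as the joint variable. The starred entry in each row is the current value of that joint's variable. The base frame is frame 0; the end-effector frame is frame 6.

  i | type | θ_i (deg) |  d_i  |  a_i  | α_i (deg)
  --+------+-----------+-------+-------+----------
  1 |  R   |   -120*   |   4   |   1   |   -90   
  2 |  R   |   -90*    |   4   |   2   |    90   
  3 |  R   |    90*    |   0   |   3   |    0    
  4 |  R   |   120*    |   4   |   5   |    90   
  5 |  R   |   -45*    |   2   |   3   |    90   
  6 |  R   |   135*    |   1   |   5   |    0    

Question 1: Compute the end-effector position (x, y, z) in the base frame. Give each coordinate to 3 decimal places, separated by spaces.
9.855 -2.605 -0.158

after link 1: o_1 = (-0.5000, -0.8660, 4.0000)
after link 2: o_2 = (2.9641, -2.8660, 6.0000)
after link 3: o_3 = (5.5622, -4.3660, 6.0000)
after link 4: o_4 = (5.3971, 0.3481, 1.6699)
after link 5: o_5 = (4.9179, -1.8247, -1.1672)
after link 6: o_6 = (9.8547, -2.6048, -0.1576)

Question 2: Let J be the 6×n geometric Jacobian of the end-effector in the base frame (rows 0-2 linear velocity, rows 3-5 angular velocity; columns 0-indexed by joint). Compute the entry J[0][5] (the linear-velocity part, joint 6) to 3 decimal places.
-0.319

axis z_5 = (-0.0474,-0.7891,0.6124); lever o_n−o_5 = (4.9368,-0.7800,1.0097)
cross product → J_v[:, 5] = (-0.3191,3.0710,3.9328)
J_ω[:, 5] = z_5
entry J[0][5] = -0.3191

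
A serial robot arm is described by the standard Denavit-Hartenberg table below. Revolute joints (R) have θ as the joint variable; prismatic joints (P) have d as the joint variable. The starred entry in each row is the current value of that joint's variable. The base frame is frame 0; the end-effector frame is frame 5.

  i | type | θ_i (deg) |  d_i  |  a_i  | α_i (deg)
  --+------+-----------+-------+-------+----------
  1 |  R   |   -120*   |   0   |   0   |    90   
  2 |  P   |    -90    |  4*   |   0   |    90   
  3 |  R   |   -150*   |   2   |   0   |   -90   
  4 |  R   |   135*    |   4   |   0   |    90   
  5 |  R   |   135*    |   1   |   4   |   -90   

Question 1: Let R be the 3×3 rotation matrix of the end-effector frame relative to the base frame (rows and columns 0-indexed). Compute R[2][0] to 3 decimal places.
0.079

End-effector x-axis (col 0 of R) = (0.9968,0.0018,0.0795)
R[2][0] = 0.0795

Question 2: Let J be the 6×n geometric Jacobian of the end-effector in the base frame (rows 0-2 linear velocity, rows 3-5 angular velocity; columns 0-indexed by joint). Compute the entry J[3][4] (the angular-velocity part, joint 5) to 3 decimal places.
-0.047

axis z_4 = (-0.0474,-0.7891,0.6124); lever o_n−o_4 = (3.9400,-0.7818,0.9302)
cross product → J_v[:, 4] = (-0.2553,2.4568,3.1463)
J_ω[:, 4] = z_4
entry J[3][4] = -0.0474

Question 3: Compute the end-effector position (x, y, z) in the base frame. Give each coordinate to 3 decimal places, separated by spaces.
after link 1: o_1 = (0.0000, 0.0000, 0.0000)
after link 2: o_2 = (-3.4641, 2.0000, 0.0000)
after link 3: o_3 = (-2.4641, 3.7321, 0.0000)
after link 4: o_4 = (0.5359, 2.0000, -2.0000)
after link 5: o_5 = (4.4759, 1.2182, -1.0698)

4.476 1.218 -1.070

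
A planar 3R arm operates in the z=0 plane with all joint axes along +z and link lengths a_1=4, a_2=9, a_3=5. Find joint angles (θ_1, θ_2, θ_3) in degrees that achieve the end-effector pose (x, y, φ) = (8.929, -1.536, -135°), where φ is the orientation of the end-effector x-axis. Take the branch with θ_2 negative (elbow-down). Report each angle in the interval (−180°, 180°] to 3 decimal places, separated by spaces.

29.988 -29.986 -135.002

wrist centre = target − a_3·(cos φ, sin φ) = (12.4645, 1.9995)
cos θ_2 = (159.3627−4²−9²)/(2·4·9) = 0.8661; θ_2 = -29.9858° (elbow-down)
β = atan2(1.9995,12.4645) = 9.1136°; ψ = atan2(-4.4981,11.7953) = -20.8740°
θ_1 = β − ψ = 29.9876°
θ_3 = φ − θ_1 − θ_2 = -135.0018° (wrapped to (-180°,180°])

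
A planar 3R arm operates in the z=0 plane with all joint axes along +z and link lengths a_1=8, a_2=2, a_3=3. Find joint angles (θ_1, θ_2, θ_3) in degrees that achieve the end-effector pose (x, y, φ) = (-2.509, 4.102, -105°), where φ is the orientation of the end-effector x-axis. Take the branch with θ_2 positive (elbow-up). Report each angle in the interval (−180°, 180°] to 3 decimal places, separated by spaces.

wrist centre = target − a_3·(cos φ, sin φ) = (-1.7325, 6.9998)
cos θ_2 = (51.9986−8²−2²)/(2·8·2) = -0.5000; θ_2 = 120.0029° (elbow-up)
β = atan2(6.9998,-1.7325) = 103.9021°; ψ = atan2(1.7320,6.9999) = 13.8977°
θ_1 = β − ψ = 90.0044°
θ_3 = φ − θ_1 − θ_2 = 44.9926° (wrapped to (-180°,180°])

90.004 120.003 44.993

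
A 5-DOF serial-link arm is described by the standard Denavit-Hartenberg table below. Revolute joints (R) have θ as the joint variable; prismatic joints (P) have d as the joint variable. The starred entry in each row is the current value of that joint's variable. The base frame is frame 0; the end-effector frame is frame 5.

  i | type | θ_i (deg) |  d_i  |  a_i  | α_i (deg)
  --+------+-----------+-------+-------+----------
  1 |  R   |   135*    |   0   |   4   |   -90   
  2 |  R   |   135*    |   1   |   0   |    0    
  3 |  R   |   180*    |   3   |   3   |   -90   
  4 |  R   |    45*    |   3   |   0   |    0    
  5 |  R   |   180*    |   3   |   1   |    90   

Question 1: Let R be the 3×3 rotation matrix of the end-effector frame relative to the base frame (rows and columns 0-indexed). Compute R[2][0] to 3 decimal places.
-0.500

End-effector x-axis (col 0 of R) = (-0.1464,-0.8536,-0.5000)
R[2][0] = -0.5000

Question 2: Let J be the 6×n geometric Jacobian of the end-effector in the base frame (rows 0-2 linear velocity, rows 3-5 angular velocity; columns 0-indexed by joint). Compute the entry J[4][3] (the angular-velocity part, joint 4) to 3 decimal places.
axis z_3 = (-0.5000,0.5000,-0.7071); lever o_n−o_3 = (-3.1464,2.1464,-4.7426)
cross product → J_v[:, 3] = (-0.8536,-0.1464,0.5000)
J_ω[:, 3] = z_3
entry J[4][3] = 0.5000

0.500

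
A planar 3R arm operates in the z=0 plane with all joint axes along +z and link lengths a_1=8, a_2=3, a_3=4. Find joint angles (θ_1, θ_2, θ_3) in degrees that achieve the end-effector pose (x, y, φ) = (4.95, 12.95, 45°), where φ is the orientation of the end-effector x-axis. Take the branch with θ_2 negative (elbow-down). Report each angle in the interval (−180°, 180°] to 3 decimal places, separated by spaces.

89.996 -44.990 -0.007

wrist centre = target − a_3·(cos φ, sin φ) = (2.1216, 10.1216)
cos θ_2 = (106.9473−8²−3²)/(2·8·3) = 0.7072; θ_2 = -44.9896° (elbow-down)
β = atan2(10.1216,2.1216) = 78.1617°; ψ = atan2(-2.1209,10.1217) = -11.8347°
θ_1 = β − ψ = 89.9964°
θ_3 = φ − θ_1 − θ_2 = -0.0068° (wrapped to (-180°,180°])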